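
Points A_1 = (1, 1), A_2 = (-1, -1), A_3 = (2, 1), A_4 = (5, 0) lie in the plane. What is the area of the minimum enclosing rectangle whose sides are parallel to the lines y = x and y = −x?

17.5

In coordinates u = x + y, v = x − y the rectangle is axis-aligned; the map (x,y)→(u,v) scales areas by 2.
u-values: 2, -2, 3, 5; range = 5 − (-2) = 7.
v-values: 0, 0, 1, 5; range = 5 − 0 = 5.
Area = (7 × 5) / 2 = 17.5.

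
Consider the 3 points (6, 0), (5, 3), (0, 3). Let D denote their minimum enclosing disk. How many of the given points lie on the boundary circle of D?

2

Call the three points A, B, C in the order given.
Side lengths²: AB² = 10, AC² = 45, BC² = 25.
Since AC² = 45 ≥ 25 + 10 = 35, the angle opposite AC is not acute, so the smallest enclosing circle has AC as diameter.
Centre = midpoint of AC = (3, 1.5), r² = 45/4 = 11.25.
The points at distance exactly r from the centre are (6, 0), (0, 3) — 2 points.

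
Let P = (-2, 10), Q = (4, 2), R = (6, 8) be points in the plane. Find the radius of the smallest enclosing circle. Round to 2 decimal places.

5.01

Side lengths²: PQ² = 100, PR² = 68, QR² = 40.
Since PQ² = 100 < 68 + 40 = 108, the triangle is acute, so the smallest enclosing circle is the circumcircle.
Circumcentre = (17/13, 81/13), r² = 4250/169.
r = √(4250/169) ≈ 5.01.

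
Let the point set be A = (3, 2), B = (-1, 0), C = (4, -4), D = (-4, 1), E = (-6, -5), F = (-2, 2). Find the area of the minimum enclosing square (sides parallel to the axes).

100

The bounding box has width 10 and height 7.
An axis-aligned square enclosing the set must have side ≥ max(width, height).
So the minimum side is max(10, 7) = 10.
Area = 10² = 100.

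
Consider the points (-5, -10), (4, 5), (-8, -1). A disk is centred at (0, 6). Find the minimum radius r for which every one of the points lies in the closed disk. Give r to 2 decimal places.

The required radius is the distance from (0, 6) to the farthest point.
Squared distances: 281, 17, 113.
Maximum is 281, attained at (-5, -10).
r = √281 ≈ 16.76.

16.76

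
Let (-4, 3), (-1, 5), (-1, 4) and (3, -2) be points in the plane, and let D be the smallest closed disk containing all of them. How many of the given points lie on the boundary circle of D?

3

The minimum enclosing circle of a finite set is fixed by two of the points (as a diameter) or three (as a circumcircle).
The minimum enclosing circle is determined by three boundary points: (-4, 3), (-1, 5), (3, -2).
Their circumcentre is (-19/58, 43/58) with r² = 31265/1682.
The farthest remaining point (-1, 4) is at distance² 18621/1682 ≤ 31265/1682.
The points at distance exactly r from the centre are (-4, 3), (-1, 5), (3, -2) — 3 points.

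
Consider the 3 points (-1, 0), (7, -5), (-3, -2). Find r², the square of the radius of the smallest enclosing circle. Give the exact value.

Call the three points A, B, C in the order given.
Side lengths²: AB² = 89, AC² = 8, BC² = 109.
Since BC² = 109 ≥ 89 + 8 = 97, the angle opposite BC is not acute, so the smallest enclosing circle has BC as diameter.
Centre = midpoint of BC = (2, -3.5), r² = 109/4 = 27.25.

27.25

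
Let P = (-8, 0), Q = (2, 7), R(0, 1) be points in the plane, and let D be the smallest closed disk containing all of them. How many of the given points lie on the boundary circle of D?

2

Side lengths²: PQ² = 149, PR² = 65, QR² = 40.
Since PQ² = 149 ≥ 65 + 40 = 105, the angle opposite PQ is not acute, so the smallest enclosing circle has PQ as diameter.
Centre = midpoint of PQ = (-3, 3.5), r² = 149/4 = 37.25.
The points at distance exactly r from the centre are P, Q — 2 points.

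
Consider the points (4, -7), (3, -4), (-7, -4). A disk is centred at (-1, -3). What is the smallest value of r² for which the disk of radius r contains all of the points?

The required radius is the distance from (-1, -3) to the farthest point.
Squared distances: 41, 17, 37.
Maximum is 41, attained at (4, -7).

41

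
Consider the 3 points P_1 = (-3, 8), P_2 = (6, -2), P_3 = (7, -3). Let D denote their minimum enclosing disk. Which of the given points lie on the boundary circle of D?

Side lengths²: P_1P_2² = 181, P_1P_3² = 221, P_2P_3² = 2.
Since P_1P_3² = 221 ≥ 181 + 2 = 183, the angle opposite P_1P_3 is not acute, so the smallest enclosing circle has P_1P_3 as diameter.
Centre = midpoint of P_1P_3 = (2, 2.5), r² = 221/4 = 55.25.
The points at distance exactly r from the centre are P_1, P_3 — 2 points.

P_1, P_3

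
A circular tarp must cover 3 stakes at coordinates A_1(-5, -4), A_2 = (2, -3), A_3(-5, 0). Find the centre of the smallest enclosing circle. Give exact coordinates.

(-12/7, -2)

Side lengths²: A_1A_2² = 50, A_1A_3² = 16, A_2A_3² = 58.
Since A_2A_3² = 58 < 50 + 16 = 66, the triangle is acute, so the smallest enclosing circle is the circumcircle.
Circumcentre = (-12/7, -2), r² = 725/49.
Centre = (-12/7, -2).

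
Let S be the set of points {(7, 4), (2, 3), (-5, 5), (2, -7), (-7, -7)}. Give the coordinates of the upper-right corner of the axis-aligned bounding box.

(7, 5)

x-range [-7, 7], y-range [-7, 5].
The upper-right corner is (7, 5).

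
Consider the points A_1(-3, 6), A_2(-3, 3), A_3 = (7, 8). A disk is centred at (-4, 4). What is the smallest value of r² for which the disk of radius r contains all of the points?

The required radius is the distance from (-4, 4) to the farthest point.
Squared distances: 5, 2, 137.
Maximum is 137, attained at A_3.

137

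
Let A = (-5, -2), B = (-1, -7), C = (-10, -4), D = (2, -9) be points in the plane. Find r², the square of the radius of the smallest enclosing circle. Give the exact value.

The farthest pair is C–D with squared distance 169. The circle on this segment as diameter has centre (-4, -6.5) and r² = 169/4 = 42.25.
Check A: distance² to centre = 21.25 ≤ 42.25, so it lies inside.
All remaining points lie in this disk, and no smaller disk contains both endpoints, so this is the minimum enclosing circle.

42.25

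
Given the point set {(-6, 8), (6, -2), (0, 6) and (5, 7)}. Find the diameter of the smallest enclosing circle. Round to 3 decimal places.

A smallest enclosing disk is always determined by at most three of the input points on its boundary.
The farthest pair is (-6, 8)–(6, -2) with squared distance 244. The circle on this segment as diameter has centre (0, 3) and r² = 244/4 = 61.
Check (0, 6): distance² to centre = 9 ≤ 61, so it lies inside.
All remaining points lie in this disk, and no smaller disk contains both endpoints, so this is the minimum enclosing circle.
Diameter = 2r = 2√61 ≈ 15.620.

15.620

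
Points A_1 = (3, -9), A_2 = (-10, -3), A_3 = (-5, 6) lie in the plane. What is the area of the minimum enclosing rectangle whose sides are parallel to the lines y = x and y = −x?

In coordinates u = x + y, v = x − y the rectangle is axis-aligned; the map (x,y)→(u,v) scales areas by 2.
u-values: -6, -13, 1; range = 1 − (-13) = 14.
v-values: 12, -7, -11; range = 12 − (-11) = 23.
Area = (14 × 23) / 2 = 161.

161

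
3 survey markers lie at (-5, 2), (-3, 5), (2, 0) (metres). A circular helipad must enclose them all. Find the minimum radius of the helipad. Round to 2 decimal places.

Call the three points A, B, C in the order given.
Side lengths²: AB² = 13, AC² = 53, BC² = 50.
Since AC² = 53 < 50 + 13 = 63, the triangle is acute, so the smallest enclosing circle is the circumcircle.
Circumcentre = (-1.3, 1.7), r² = 13.78.
r = √(13.78) ≈ 3.71.

3.71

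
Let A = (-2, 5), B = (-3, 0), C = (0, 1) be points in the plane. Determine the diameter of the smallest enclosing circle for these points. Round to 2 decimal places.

Side lengths²: AB² = 26, AC² = 20, BC² = 10.
Since AB² = 26 < 20 + 10 = 30, the triangle is acute, so the smallest enclosing circle is the circumcircle.
Circumcentre = (-15/7, 17/7), r² = 325/49.
Diameter = 2r = 2√(325/49) ≈ 5.15.

5.15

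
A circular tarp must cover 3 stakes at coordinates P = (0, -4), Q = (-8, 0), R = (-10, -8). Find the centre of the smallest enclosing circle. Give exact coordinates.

(-49/9, -44/9)

Side lengths²: PQ² = 80, PR² = 116, QR² = 68.
Since PR² = 116 < 80 + 68 = 148, the triangle is acute, so the smallest enclosing circle is the circumcircle.
Circumcentre = (-49/9, -44/9), r² = 2465/81.
Centre = (-49/9, -44/9).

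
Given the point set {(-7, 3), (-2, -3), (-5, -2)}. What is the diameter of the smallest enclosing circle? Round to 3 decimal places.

Call the three points A, B, C in the order given.
Side lengths²: AB² = 61, AC² = 29, BC² = 10.
Since AB² = 61 ≥ 29 + 10 = 39, the angle opposite AB is not acute, so the smallest enclosing circle has AB as diameter.
Centre = midpoint of AB = (-4.5, 0), r² = 61/4 = 15.25.
Diameter = 2r = 2√(15.25) ≈ 7.810.

7.810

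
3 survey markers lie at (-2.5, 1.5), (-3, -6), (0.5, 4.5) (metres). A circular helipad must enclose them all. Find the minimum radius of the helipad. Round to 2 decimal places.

Call the three points A, B, C in the order given.
Side lengths²: AB² = 56.5, AC² = 18, BC² = 122.5.
Since BC² = 122.5 ≥ 56.5 + 18 = 74.5, the angle opposite BC is not acute, so the smallest enclosing circle has BC as diameter.
Centre = midpoint of BC = (-1.25, -0.75), r² = 122.5/4 = 30.625.
r = √(30.625) ≈ 5.53.

5.53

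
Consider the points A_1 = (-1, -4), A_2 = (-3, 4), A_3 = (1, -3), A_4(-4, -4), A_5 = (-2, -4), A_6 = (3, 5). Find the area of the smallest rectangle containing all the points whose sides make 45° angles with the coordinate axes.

88

In coordinates u = x + y, v = x − y the rectangle is axis-aligned; the map (x,y)→(u,v) scales areas by 2.
u-values: -5, 1, -2, -8, -6, 8; range = 8 − (-8) = 16.
v-values: 3, -7, 4, 0, 2, -2; range = 4 − (-7) = 11.
Area = (16 × 11) / 2 = 88.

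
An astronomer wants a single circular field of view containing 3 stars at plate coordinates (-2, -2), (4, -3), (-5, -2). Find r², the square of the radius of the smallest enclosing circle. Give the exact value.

20.5

Call the three points A, B, C in the order given.
Side lengths²: AB² = 37, AC² = 9, BC² = 82.
Since BC² = 82 ≥ 37 + 9 = 46, the angle opposite BC is not acute, so the smallest enclosing circle has BC as diameter.
Centre = midpoint of BC = (-0.5, -2.5), r² = 82/4 = 20.5.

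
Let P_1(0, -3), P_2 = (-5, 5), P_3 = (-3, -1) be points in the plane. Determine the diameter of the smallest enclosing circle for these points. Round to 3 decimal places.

9.434

Side lengths²: P_1P_2² = 89, P_1P_3² = 13, P_2P_3² = 40.
Since P_1P_2² = 89 ≥ 40 + 13 = 53, the angle opposite P_1P_2 is not acute, so the smallest enclosing circle has P_1P_2 as diameter.
Centre = midpoint of P_1P_2 = (-2.5, 1), r² = 89/4 = 22.25.
Diameter = 2r = 2√(22.25) ≈ 9.434.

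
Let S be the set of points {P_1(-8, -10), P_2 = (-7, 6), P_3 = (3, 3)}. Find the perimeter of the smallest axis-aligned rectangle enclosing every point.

54

Width = max x − min x = 3 − (-8) = 11.
Height = max y − min y = 6 − (-10) = 16.
Perimeter = 2(11 + 16) = 54.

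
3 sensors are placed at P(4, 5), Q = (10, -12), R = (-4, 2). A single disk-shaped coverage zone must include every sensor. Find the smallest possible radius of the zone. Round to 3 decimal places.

Side lengths²: PQ² = 325, PR² = 73, QR² = 392.
Since QR² = 392 < 325 + 73 = 398, the triangle is acute, so the smallest enclosing circle is the circumcircle.
Circumcentre = (69/22, -107/22), r² = 23725/242.
r = √(23725/242) ≈ 9.901.

9.901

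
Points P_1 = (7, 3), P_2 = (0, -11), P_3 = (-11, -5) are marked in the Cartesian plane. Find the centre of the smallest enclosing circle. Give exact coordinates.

(-13/7, -37/28)

Side lengths²: P_1P_2² = 245, P_1P_3² = 388, P_2P_3² = 157.
Since P_1P_3² = 388 < 245 + 157 = 402, the triangle is acute, so the smallest enclosing circle is the circumcircle.
Circumcentre = (-13/7, -37/28), r² = 76145/784.
Centre = (-13/7, -37/28).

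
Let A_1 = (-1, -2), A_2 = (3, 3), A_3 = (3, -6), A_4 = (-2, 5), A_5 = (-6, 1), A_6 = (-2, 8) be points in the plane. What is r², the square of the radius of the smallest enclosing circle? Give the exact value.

55.25

The minimum enclosing circle of a finite set is fixed by two of the points (as a diameter) or three (as a circumcircle).
The farthest pair is A_3–A_6 with squared distance 221. The circle on this segment as diameter has centre (0.5, 1) and r² = 221/4 = 55.25.
Check A_1: distance² to centre = 11.25 ≤ 55.25, so it lies inside.
All remaining points lie in this disk, and no smaller disk contains both endpoints, so this is the minimum enclosing circle.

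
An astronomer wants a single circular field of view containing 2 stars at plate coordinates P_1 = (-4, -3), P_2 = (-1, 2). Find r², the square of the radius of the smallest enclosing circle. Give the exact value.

The smallest circle enclosing two points has them as diameter endpoints.
Centre = midpoint = (-2.5, -0.5); r² = |P_1P_2|²/4 = 34/4 = 8.5.

8.5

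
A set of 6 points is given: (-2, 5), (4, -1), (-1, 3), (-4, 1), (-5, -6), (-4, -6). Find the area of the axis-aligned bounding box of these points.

x ranges over [-5, 4], width 9.
y ranges over [-6, 5], height 11.
Area = 9 × 11 = 99.

99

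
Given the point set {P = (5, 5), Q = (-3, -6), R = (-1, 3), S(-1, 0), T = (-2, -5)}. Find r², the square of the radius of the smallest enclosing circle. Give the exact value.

By Welzl's lemma the MEC is supported by two points (diametrically opposite) or three points (on a circumcircle).
The farthest pair is P–Q with squared distance 185. The circle on this segment as diameter has centre (1, -0.5) and r² = 185/4 = 46.25.
Check R: distance² to centre = 16.25 ≤ 46.25, so it lies inside.
All remaining points lie in this disk, and no smaller disk contains both endpoints, so this is the minimum enclosing circle.

46.25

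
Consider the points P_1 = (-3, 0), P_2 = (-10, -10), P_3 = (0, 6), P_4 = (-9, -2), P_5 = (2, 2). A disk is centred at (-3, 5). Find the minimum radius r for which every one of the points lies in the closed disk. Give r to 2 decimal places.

The required radius is the distance from (-3, 5) to the farthest point.
Squared distances: 25, 274, 10, 85, 34.
Maximum is 274, attained at P_2.
r = √274 ≈ 16.55.

16.55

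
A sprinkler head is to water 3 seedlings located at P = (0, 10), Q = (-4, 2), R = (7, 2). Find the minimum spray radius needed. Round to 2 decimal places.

5.94

Side lengths²: PQ² = 80, PR² = 113, QR² = 121.
Since QR² = 121 < 113 + 80 = 193, the triangle is acute, so the smallest enclosing circle is the circumcircle.
Circumcentre = (1.5, 4.25), r² = 35.3125.
r = √(35.3125) ≈ 5.94.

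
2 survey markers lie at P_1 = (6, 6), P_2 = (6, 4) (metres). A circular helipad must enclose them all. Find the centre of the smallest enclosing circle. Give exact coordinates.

The smallest circle enclosing two points has them as diameter endpoints.
Centre = midpoint = (6, 5); r² = |P_1P_2|²/4 = 4/4 = 1.
Centre = (6, 5).

(6, 5)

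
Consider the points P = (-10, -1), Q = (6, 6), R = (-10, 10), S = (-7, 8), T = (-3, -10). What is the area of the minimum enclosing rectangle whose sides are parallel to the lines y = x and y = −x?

In coordinates u = x + y, v = x − y the rectangle is axis-aligned; the map (x,y)→(u,v) scales areas by 2.
u-values: -11, 12, 0, 1, -13; range = 12 − (-13) = 25.
v-values: -9, 0, -20, -15, 7; range = 7 − (-20) = 27.
Area = (25 × 27) / 2 = 337.5.

337.5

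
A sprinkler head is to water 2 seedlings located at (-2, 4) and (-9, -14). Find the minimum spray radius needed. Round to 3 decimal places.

The smallest circle enclosing two points has them as diameter endpoints.
Centre = midpoint = (-5.5, -5); r² = |(-2, 4)−(-9, -14)|²/4 = 373/4 = 93.25.
r = √(93.25) ≈ 9.657.

9.657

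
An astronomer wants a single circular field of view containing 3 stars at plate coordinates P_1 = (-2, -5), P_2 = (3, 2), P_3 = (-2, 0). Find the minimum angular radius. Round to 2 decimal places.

4.30

Side lengths²: P_1P_2² = 74, P_1P_3² = 25, P_2P_3² = 29.
Since P_1P_2² = 74 ≥ 29 + 25 = 54, the angle opposite P_1P_2 is not acute, so the smallest enclosing circle has P_1P_2 as diameter.
Centre = midpoint of P_1P_2 = (0.5, -1.5), r² = 74/4 = 18.5.
r = √(18.5) ≈ 4.30.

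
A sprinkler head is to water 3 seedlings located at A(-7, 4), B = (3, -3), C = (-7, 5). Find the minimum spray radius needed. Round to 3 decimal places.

Side lengths²: AB² = 149, AC² = 1, BC² = 164.
Since BC² = 164 ≥ 149 + 1 = 150, the angle opposite BC is not acute, so the smallest enclosing circle has BC as diameter.
Centre = midpoint of BC = (-2, 1), r² = 164/4 = 41.
r = √41 ≈ 6.403.

6.403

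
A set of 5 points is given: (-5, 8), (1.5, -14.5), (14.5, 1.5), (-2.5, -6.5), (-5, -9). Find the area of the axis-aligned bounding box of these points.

x ranges over [-5, 14.5], width 19.5.
y ranges over [-14.5, 8], height 22.5.
Area = 19.5 × 22.5 = 438.75.

438.75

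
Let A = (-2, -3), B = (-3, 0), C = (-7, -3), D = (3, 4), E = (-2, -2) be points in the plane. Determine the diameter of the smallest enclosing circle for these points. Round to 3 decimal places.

12.207

The farthest pair is C–D with squared distance 149. The circle on this segment as diameter has centre (-2, 0.5) and r² = 149/4 = 37.25.
Check A: distance² to centre = 12.25 ≤ 37.25, so it lies inside.
All remaining points lie in this disk, and no smaller disk contains both endpoints, so this is the minimum enclosing circle.
Diameter = 2r = 2√(37.25) ≈ 12.207.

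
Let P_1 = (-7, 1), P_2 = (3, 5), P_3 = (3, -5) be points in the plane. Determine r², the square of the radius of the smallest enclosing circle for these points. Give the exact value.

39.44

Side lengths²: P_1P_2² = 116, P_1P_3² = 136, P_2P_3² = 100.
Since P_1P_3² = 136 < 116 + 100 = 216, the triangle is acute, so the smallest enclosing circle is the circumcircle.
Circumcentre = (-0.8, 0), r² = 39.44.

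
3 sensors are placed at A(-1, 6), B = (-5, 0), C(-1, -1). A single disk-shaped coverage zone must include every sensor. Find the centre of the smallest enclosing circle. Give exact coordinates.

(-2.25, 2.5)

Side lengths²: AB² = 52, AC² = 49, BC² = 17.
Since AB² = 52 < 49 + 17 = 66, the triangle is acute, so the smallest enclosing circle is the circumcircle.
Circumcentre = (-2.25, 2.5), r² = 13.8125.
Centre = (-2.25, 2.5).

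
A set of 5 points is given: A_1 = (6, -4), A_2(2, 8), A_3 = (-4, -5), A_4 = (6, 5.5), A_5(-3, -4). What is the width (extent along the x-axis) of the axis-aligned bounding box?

max x = 6, min x = -4, so width = 10.

10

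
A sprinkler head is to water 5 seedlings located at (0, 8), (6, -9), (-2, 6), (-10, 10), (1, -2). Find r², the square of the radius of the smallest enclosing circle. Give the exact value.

The minimum enclosing circle of a finite set is fixed by two of the points (as a diameter) or three (as a circumcircle).
The farthest pair is (6, -9)–(-10, 10) with squared distance 617. The circle on this segment as diameter has centre (-2, 0.5) and r² = 617/4 = 154.25.
Check (0, 8): distance² to centre = 60.25 ≤ 154.25, so it lies inside.
All remaining points lie in this disk, and no smaller disk contains both endpoints, so this is the minimum enclosing circle.

154.25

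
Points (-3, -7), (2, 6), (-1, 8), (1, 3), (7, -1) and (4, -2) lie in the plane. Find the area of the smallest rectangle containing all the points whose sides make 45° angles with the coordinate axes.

In coordinates u = x + y, v = x − y the rectangle is axis-aligned; the map (x,y)→(u,v) scales areas by 2.
u-values: -10, 8, 7, 4, 6, 2; range = 8 − (-10) = 18.
v-values: 4, -4, -9, -2, 8, 6; range = 8 − (-9) = 17.
Area = (18 × 17) / 2 = 153.

153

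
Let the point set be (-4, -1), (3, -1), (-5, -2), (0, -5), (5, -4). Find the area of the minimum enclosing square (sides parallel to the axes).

The bounding box has width 10 and height 4.
An axis-aligned square enclosing the set must have side ≥ max(width, height).
So the minimum side is max(10, 4) = 10.
Area = 10² = 100.

100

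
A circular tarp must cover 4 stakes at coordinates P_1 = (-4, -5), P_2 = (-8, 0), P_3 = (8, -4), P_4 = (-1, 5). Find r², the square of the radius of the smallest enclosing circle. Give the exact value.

The minimum enclosing circle of a finite set is fixed by two of the points (as a diameter) or three (as a circumcircle).
The farthest pair is P_2–P_3 with squared distance 272. The circle on this segment as diameter has centre (0, -2) and r² = 272/4 = 68.
Check P_1: distance² to centre = 25 ≤ 68, so it lies inside.
All remaining points lie in this disk, and no smaller disk contains both endpoints, so this is the minimum enclosing circle.

68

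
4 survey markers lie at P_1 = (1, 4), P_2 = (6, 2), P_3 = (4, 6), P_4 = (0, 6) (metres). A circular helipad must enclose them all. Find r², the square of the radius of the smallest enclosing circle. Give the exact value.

The farthest pair is P_2–P_4 with squared distance 52. The circle on this segment as diameter has centre (3, 4) and r² = 52/4 = 13.
Check P_1: distance² to centre = 4 ≤ 13, so it lies inside.
All remaining points lie in this disk, and no smaller disk contains both endpoints, so this is the minimum enclosing circle.

13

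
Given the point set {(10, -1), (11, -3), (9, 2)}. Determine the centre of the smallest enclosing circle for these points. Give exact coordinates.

Call the three points A, B, C in the order given.
Side lengths²: AB² = 5, AC² = 10, BC² = 29.
Since BC² = 29 ≥ 10 + 5 = 15, the angle opposite BC is not acute, so the smallest enclosing circle has BC as diameter.
Centre = midpoint of BC = (10, -0.5), r² = 29/4 = 7.25.
Centre = (10, -0.5).

(10, -0.5)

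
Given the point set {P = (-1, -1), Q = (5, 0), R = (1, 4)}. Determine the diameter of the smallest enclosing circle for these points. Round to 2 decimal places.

Side lengths²: PQ² = 37, PR² = 29, QR² = 32.
Since PQ² = 37 < 32 + 29 = 61, the triangle is acute, so the smallest enclosing circle is the circumcircle.
Circumcentre = (25/14, 11/14), r² = 1073/98.
Diameter = 2r = 2√(1073/98) ≈ 6.62.

6.62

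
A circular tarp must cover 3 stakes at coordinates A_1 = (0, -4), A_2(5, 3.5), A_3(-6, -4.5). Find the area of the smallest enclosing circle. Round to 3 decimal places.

145.299

Side lengths²: A_1A_2² = 81.25, A_1A_3² = 36.25, A_2A_3² = 185.
Since A_2A_3² = 185 ≥ 81.25 + 36.25 = 117.5, the angle opposite A_2A_3 is not acute, so the smallest enclosing circle has A_2A_3 as diameter.
Centre = midpoint of A_2A_3 = (-0.5, -0.5), r² = 185/4 = 46.25.
Area = π·r² = π·46.25 ≈ 145.299.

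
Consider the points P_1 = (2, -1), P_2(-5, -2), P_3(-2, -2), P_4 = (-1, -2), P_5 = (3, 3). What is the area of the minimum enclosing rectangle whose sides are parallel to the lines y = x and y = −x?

39

In coordinates u = x + y, v = x − y the rectangle is axis-aligned; the map (x,y)→(u,v) scales areas by 2.
u-values: 1, -7, -4, -3, 6; range = 6 − (-7) = 13.
v-values: 3, -3, 0, 1, 0; range = 3 − (-3) = 6.
Area = (13 × 6) / 2 = 39.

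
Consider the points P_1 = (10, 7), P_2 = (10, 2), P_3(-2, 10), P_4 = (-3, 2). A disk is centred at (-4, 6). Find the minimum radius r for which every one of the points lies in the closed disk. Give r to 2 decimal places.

14.56

The required radius is the distance from (-4, 6) to the farthest point.
Squared distances: 197, 212, 20, 17.
Maximum is 212, attained at P_2.
r = √212 ≈ 14.56.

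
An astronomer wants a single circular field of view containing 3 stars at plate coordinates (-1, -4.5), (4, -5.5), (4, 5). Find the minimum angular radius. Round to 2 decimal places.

Call the three points A, B, C in the order given.
Side lengths²: AB² = 26, AC² = 115.25, BC² = 110.25.
Since AC² = 115.25 < 110.25 + 26 = 136.25, the triangle is acute, so the smallest enclosing circle is the circumcircle.
Circumcentre = (2.45, -0.25), r² = 29.965.
r = √(29.965) ≈ 5.47.

5.47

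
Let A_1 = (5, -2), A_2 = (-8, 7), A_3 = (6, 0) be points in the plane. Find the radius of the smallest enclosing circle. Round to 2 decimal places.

Side lengths²: A_1A_2² = 250, A_1A_3² = 5, A_2A_3² = 245.
Since A_1A_2² = 250 ≥ 245 + 5 = 250, the angle opposite A_1A_2 is not acute, so the smallest enclosing circle has A_1A_2 as diameter.
Centre = midpoint of A_1A_2 = (-1.5, 2.5), r² = 250/4 = 62.5.
r = √(62.5) ≈ 7.91.

7.91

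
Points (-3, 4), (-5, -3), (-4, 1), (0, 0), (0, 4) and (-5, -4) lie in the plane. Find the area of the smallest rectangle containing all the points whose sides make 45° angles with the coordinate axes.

45.5

In coordinates u = x + y, v = x − y the rectangle is axis-aligned; the map (x,y)→(u,v) scales areas by 2.
u-values: 1, -8, -3, 0, 4, -9; range = 4 − (-9) = 13.
v-values: -7, -2, -5, 0, -4, -1; range = 0 − (-7) = 7.
Area = (13 × 7) / 2 = 45.5.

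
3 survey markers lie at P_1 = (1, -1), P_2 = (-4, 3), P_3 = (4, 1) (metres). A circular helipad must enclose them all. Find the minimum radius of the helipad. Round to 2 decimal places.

4.12

Side lengths²: P_1P_2² = 41, P_1P_3² = 13, P_2P_3² = 68.
Since P_2P_3² = 68 ≥ 41 + 13 = 54, the angle opposite P_2P_3 is not acute, so the smallest enclosing circle has P_2P_3 as diameter.
Centre = midpoint of P_2P_3 = (0, 2), r² = 68/4 = 17.
r = √17 ≈ 4.12.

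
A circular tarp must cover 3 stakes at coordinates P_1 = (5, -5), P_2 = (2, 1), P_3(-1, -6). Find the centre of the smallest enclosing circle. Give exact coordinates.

(41/26, -77/26)

Side lengths²: P_1P_2² = 45, P_1P_3² = 37, P_2P_3² = 58.
Since P_2P_3² = 58 < 45 + 37 = 82, the triangle is acute, so the smallest enclosing circle is the circumcircle.
Circumcentre = (41/26, -77/26), r² = 5365/338.
Centre = (41/26, -77/26).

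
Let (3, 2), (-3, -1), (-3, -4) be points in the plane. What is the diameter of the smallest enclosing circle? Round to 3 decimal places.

8.485

Call the three points A, B, C in the order given.
Side lengths²: AB² = 45, AC² = 72, BC² = 9.
Since AC² = 72 ≥ 45 + 9 = 54, the angle opposite AC is not acute, so the smallest enclosing circle has AC as diameter.
Centre = midpoint of AC = (0, -1), r² = 72/4 = 18.
Diameter = 2r = 2√18 ≈ 8.485.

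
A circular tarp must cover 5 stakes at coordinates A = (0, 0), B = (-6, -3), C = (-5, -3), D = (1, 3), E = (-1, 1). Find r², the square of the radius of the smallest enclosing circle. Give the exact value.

The minimum enclosing circle of a finite set is fixed by two of the points (as a diameter) or three (as a circumcircle).
The farthest pair is B–D with squared distance 85. The circle on this segment as diameter has centre (-2.5, 0) and r² = 85/4 = 21.25.
Check A: distance² to centre = 6.25 ≤ 21.25, so it lies inside.
All remaining points lie in this disk, and no smaller disk contains both endpoints, so this is the minimum enclosing circle.

21.25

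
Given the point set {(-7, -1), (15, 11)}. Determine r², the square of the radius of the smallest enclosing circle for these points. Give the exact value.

The smallest circle enclosing two points has them as diameter endpoints.
Centre = midpoint = (4, 5); r² = |(-7, -1)−(15, 11)|²/4 = 628/4 = 157.

157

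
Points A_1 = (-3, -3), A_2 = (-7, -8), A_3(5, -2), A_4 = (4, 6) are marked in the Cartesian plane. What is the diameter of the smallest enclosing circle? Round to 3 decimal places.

17.804

The minimum enclosing circle of a finite set is fixed by two of the points (as a diameter) or three (as a circumcircle).
The farthest pair is A_2–A_4 with squared distance 317. The circle on this segment as diameter has centre (-1.5, -1) and r² = 317/4 = 79.25.
Check A_1: distance² to centre = 6.25 ≤ 79.25, so it lies inside.
All remaining points lie in this disk, and no smaller disk contains both endpoints, so this is the minimum enclosing circle.
Diameter = 2r = 2√(79.25) ≈ 17.804.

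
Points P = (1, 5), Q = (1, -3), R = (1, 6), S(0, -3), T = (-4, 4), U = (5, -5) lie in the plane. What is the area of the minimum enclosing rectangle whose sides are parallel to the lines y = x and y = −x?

90

In coordinates u = x + y, v = x − y the rectangle is axis-aligned; the map (x,y)→(u,v) scales areas by 2.
u-values: 6, -2, 7, -3, 0, 0; range = 7 − (-3) = 10.
v-values: -4, 4, -5, 3, -8, 10; range = 10 − (-8) = 18.
Area = (10 × 18) / 2 = 90.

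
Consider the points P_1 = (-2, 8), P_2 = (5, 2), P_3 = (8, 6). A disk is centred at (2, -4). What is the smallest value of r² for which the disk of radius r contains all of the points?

160

The required radius is the distance from (2, -4) to the farthest point.
Squared distances: 160, 45, 136.
Maximum is 160, attained at P_1.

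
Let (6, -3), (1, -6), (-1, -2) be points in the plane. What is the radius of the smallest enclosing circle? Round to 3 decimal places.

3.546

Call the three points A, B, C in the order given.
Side lengths²: AB² = 34, AC² = 50, BC² = 20.
Since AC² = 50 < 34 + 20 = 54, the triangle is acute, so the smallest enclosing circle is the circumcircle.
Circumcentre = (32/13, -36/13), r² = 2125/169.
r = √(2125/169) ≈ 3.546.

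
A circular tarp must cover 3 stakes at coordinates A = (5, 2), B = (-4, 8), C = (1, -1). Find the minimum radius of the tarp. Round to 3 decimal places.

Side lengths²: AB² = 117, AC² = 25, BC² = 106.
Since AB² = 117 < 106 + 25 = 131, the triangle is acute, so the smallest enclosing circle is the circumcircle.
Circumcentre = (3/34, 149/34), r² = 17225/578.
r = √(17225/578) ≈ 5.459.

5.459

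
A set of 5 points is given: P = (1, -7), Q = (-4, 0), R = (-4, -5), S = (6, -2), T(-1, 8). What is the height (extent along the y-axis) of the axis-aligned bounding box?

15

max y = 8, min y = -7, so height = 15.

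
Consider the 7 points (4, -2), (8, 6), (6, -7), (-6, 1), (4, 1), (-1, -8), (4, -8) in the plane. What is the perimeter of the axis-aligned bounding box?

Width = max x − min x = 8 − (-6) = 14.
Height = max y − min y = 6 − (-8) = 14.
Perimeter = 2(14 + 14) = 56.

56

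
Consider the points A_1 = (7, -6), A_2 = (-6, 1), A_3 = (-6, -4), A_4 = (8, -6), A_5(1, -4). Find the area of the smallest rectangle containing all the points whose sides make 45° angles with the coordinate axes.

126

In coordinates u = x + y, v = x − y the rectangle is axis-aligned; the map (x,y)→(u,v) scales areas by 2.
u-values: 1, -5, -10, 2, -3; range = 2 − (-10) = 12.
v-values: 13, -7, -2, 14, 5; range = 14 − (-7) = 21.
Area = (12 × 21) / 2 = 126.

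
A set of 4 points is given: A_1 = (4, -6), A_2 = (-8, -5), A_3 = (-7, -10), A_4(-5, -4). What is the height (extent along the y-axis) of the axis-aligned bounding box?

max y = -4, min y = -10, so height = 6.

6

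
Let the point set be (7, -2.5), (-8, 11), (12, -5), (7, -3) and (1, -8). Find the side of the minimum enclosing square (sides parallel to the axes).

20

The bounding box has width 20 and height 19.
An axis-aligned square enclosing the set must have side ≥ max(width, height).
So the minimum side is max(20, 19) = 20.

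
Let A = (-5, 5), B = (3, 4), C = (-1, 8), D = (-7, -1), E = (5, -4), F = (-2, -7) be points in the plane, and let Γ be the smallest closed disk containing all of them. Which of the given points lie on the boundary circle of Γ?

The minimum enclosing circle is determined by three boundary points: C, E, F.
Their circumcentre is (-18/17, 8/17) with r² = 16385/289.
The farthest remaining point D is at distance² 10826/289 ≤ 16385/289.
The points at distance exactly r from the centre are C, E, F — 3 points.

C, E, F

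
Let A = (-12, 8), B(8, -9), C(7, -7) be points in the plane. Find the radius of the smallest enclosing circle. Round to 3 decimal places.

13.124

Side lengths²: AB² = 689, AC² = 586, BC² = 5.
Since AB² = 689 ≥ 586 + 5 = 591, the angle opposite AB is not acute, so the smallest enclosing circle has AB as diameter.
Centre = midpoint of AB = (-2, -0.5), r² = 689/4 = 172.25.
r = √(172.25) ≈ 13.124.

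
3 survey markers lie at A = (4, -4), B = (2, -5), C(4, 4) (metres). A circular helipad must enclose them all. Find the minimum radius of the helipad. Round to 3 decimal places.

Side lengths²: AB² = 5, AC² = 64, BC² = 85.
Since BC² = 85 ≥ 64 + 5 = 69, the angle opposite BC is not acute, so the smallest enclosing circle has BC as diameter.
Centre = midpoint of BC = (3, -0.5), r² = 85/4 = 21.25.
r = √(21.25) ≈ 4.610.

4.610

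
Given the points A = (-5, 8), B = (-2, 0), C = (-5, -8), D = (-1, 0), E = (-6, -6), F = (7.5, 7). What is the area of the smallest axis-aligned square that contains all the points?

The bounding box has width 13.5 and height 16.
An axis-aligned square enclosing the set must have side ≥ max(width, height).
So the minimum side is max(13.5, 16) = 16.
Area = 16² = 256.

256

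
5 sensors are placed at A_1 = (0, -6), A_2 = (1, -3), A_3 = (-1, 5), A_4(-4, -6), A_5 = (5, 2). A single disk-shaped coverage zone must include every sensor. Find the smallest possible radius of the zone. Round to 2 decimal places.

A smallest enclosing disk is always determined by at most three of the input points on its boundary.
The minimum enclosing circle is determined by three boundary points: A_3, A_4, A_5.
Their circumcentre is (-0.3, -1.1) with r² = 37.7.
The farthest remaining point A_1 is at distance² 24.1 ≤ 37.7.
r = √(37.7) ≈ 6.14.

6.14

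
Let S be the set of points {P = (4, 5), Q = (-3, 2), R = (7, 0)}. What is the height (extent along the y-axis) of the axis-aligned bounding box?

5

max y = 5, min y = 0, so height = 5.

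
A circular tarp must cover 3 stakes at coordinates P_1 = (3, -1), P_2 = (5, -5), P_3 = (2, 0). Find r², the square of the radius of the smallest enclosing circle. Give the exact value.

8.5

Side lengths²: P_1P_2² = 20, P_1P_3² = 2, P_2P_3² = 34.
Since P_2P_3² = 34 ≥ 20 + 2 = 22, the angle opposite P_2P_3 is not acute, so the smallest enclosing circle has P_2P_3 as diameter.
Centre = midpoint of P_2P_3 = (3.5, -2.5), r² = 34/4 = 8.5.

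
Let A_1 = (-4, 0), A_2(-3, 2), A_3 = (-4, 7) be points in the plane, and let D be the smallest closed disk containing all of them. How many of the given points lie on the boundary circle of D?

Side lengths²: A_1A_2² = 5, A_1A_3² = 49, A_2A_3² = 26.
Since A_1A_3² = 49 ≥ 26 + 5 = 31, the angle opposite A_1A_3 is not acute, so the smallest enclosing circle has A_1A_3 as diameter.
Centre = midpoint of A_1A_3 = (-4, 3.5), r² = 49/4 = 12.25.
The points at distance exactly r from the centre are A_1, A_3 — 2 points.

2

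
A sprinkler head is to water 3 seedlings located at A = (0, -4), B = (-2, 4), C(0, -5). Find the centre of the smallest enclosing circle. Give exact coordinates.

Side lengths²: AB² = 68, AC² = 1, BC² = 85.
Since BC² = 85 ≥ 68 + 1 = 69, the angle opposite BC is not acute, so the smallest enclosing circle has BC as diameter.
Centre = midpoint of BC = (-1, -0.5), r² = 85/4 = 21.25.
Centre = (-1, -0.5).

(-1, -0.5)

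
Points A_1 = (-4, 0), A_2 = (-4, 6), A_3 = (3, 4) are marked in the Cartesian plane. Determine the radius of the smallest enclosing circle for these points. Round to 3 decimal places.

4.192

Side lengths²: A_1A_2² = 36, A_1A_3² = 65, A_2A_3² = 53.
Since A_1A_3² = 65 < 53 + 36 = 89, the triangle is acute, so the smallest enclosing circle is the circumcircle.
Circumcentre = (-15/14, 3), r² = 3445/196.
r = √(3445/196) ≈ 4.192.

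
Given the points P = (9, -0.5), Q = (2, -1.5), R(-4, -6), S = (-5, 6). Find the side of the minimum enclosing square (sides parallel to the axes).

The bounding box has width 14 and height 12.
An axis-aligned square enclosing the set must have side ≥ max(width, height).
So the minimum side is max(14, 12) = 14.

14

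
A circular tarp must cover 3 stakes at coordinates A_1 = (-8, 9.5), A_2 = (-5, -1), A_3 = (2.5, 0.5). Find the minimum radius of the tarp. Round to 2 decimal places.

Side lengths²: A_1A_2² = 119.25, A_1A_3² = 191.25, A_2A_3² = 58.5.
Since A_1A_3² = 191.25 ≥ 119.25 + 58.5 = 177.75, the angle opposite A_1A_3 is not acute, so the smallest enclosing circle has A_1A_3 as diameter.
Centre = midpoint of A_1A_3 = (-2.75, 5), r² = 191.25/4 = 47.8125.
r = √(47.8125) ≈ 6.91.

6.91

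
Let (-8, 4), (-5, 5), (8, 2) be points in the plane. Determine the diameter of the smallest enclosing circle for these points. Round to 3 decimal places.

Call the three points A, B, C in the order given.
Side lengths²: AB² = 10, AC² = 260, BC² = 178.
Since AC² = 260 ≥ 178 + 10 = 188, the angle opposite AC is not acute, so the smallest enclosing circle has AC as diameter.
Centre = midpoint of AC = (0, 3), r² = 260/4 = 65.
Diameter = 2r = 2√65 ≈ 16.125.

16.125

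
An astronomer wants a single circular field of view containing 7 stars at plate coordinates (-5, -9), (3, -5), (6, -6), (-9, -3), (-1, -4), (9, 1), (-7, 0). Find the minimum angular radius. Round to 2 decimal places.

9.22

By Welzl's lemma the MEC is supported by two points (diametrically opposite) or three points (on a circumcircle).
The minimum enclosing circle is determined by three boundary points: (-5, -9), (-9, -3), (9, 1).
Their circumcentre is (2/31, -40/31) with r² = 81770/961.
The farthest remaining point (6, -6) is at distance² 55172/961 ≤ 81770/961.
r = √(81770/961) ≈ 9.22.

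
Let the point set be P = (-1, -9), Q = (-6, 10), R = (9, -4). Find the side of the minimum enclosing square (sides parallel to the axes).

19

The bounding box has width 15 and height 19.
An axis-aligned square enclosing the set must have side ≥ max(width, height).
So the minimum side is max(15, 19) = 19.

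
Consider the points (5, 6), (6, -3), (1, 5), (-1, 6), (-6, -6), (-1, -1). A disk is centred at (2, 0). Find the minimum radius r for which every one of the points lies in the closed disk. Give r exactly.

10

The required radius is the distance from (2, 0) to the farthest point.
Squared distances: 45, 25, 26, 45, 100, 10.
Maximum is 100, attained at (-6, -6).
r = √100 = 10.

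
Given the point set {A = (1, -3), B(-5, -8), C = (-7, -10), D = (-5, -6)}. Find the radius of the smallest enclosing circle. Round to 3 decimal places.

5.315

The farthest pair is A–C with squared distance 113. The circle on this segment as diameter has centre (-3, -6.5) and r² = 113/4 = 28.25.
Check B: distance² to centre = 6.25 ≤ 28.25, so it lies inside.
All remaining points lie in this disk, and no smaller disk contains both endpoints, so this is the minimum enclosing circle.
r = √(28.25) ≈ 5.315.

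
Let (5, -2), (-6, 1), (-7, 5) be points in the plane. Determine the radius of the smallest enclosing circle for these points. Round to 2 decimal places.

Call the three points A, B, C in the order given.
Side lengths²: AB² = 130, AC² = 193, BC² = 17.
Since AC² = 193 ≥ 130 + 17 = 147, the angle opposite AC is not acute, so the smallest enclosing circle has AC as diameter.
Centre = midpoint of AC = (-1, 1.5), r² = 193/4 = 48.25.
r = √(48.25) ≈ 6.95.

6.95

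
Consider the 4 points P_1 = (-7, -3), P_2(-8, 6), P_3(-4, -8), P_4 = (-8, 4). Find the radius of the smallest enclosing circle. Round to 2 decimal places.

7.28

The farthest pair is P_2–P_3 with squared distance 212. The circle on this segment as diameter has centre (-6, -1) and r² = 212/4 = 53.
Check P_1: distance² to centre = 5 ≤ 53, so it lies inside.
All remaining points lie in this disk, and no smaller disk contains both endpoints, so this is the minimum enclosing circle.
r = √53 ≈ 7.28.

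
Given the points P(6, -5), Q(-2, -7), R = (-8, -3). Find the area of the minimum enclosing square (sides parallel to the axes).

The bounding box has width 14 and height 4.
An axis-aligned square enclosing the set must have side ≥ max(width, height).
So the minimum side is max(14, 4) = 14.
Area = 14² = 196.

196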